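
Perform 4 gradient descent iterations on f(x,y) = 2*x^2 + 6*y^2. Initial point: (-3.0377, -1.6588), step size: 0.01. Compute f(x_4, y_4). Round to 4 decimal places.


Gradient descent on f(x,y) = 2*x^2 + 6*y^2.
Starting point: (-3.0377, -1.6588), alpha = 0.01
Step 1: grad_x = 2*2*-3.0377 = -12.1508, grad_y = 2*6*-1.6588 = -19.9056
  x_1 = -3.0377 - 0.01*-12.1508 = -2.9162
  y_1 = -1.6588 - 0.01*-19.9056 = -1.4597
Step 2: grad_x = 2*2*-2.9162 = -11.6648, grad_y = 2*6*-1.4597 = -17.5169
  x_2 = -2.9162 - 0.01*-11.6648 = -2.7995
  y_2 = -1.4597 - 0.01*-17.5169 = -1.2846
Step 3: grad_x = 2*2*-2.7995 = -11.1982, grad_y = 2*6*-1.2846 = -15.4149
  x_3 = -2.7995 - 0.01*-11.1982 = -2.6876
  y_3 = -1.2846 - 0.01*-15.4149 = -1.1304
Step 4: grad_x = 2*2*-2.6876 = -10.7503, grad_y = 2*6*-1.1304 = -13.5651
  x_4 = -2.6876 - 0.01*-10.7503 = -2.5801
  y_4 = -1.1304 - 0.01*-13.5651 = -0.9948
f(-2.5801, -0.9948) = 2*(-2.5801)^2 + 6*(-0.9948)^2 = 19.2509


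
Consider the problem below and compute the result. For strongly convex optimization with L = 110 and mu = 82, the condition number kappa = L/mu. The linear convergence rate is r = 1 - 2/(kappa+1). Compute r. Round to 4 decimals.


Step 1: Compute the condition number.
kappa = L/mu = 110/82 = 1.3415
Step 2: Compute the convergence rate.
r = 1 - 2/(kappa + 1) = 1 - 2*mu/(L + mu) = (L - mu)/(L + mu) = 28/192 = 0.1458


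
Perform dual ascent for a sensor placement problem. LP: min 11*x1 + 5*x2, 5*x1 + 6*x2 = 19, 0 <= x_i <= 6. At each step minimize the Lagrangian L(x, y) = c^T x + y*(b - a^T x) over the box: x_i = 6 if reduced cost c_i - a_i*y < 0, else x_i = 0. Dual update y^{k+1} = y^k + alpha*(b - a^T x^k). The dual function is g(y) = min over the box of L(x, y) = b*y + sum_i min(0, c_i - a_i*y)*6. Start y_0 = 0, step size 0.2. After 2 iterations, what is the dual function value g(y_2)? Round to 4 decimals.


Dual ascent for LP: min 11*x1 + 5*x2, 5*x1 + 6*x2 = 19, 0 <= x_i <= 6
Step 1: y^k = 0.0, reduced costs: (11.0, 5.0)
  x^k = (0.0, 0.0), subgradient = b - a^T x = 19.0
  y^{k+1} = 0.0 + 0.2*19.0 = 3.8
Step 2: y^k = 3.8, reduced costs: (-8.0, -17.8)
  x^k = (6.0, 6.0), subgradient = b - a^T x = -47.0
  y^{k+1} = 3.8 + 0.2*-47.0 = -5.6
Dual objective at y_2 = -5.6: reduced costs (39.0, 38.6), box minimizer x = (0.0, 0.0)
g(y_2) = b*y + (c1 - a1*y)*x1 + (c2 - a2*y)*x2 = 19*(-5.6) + 39.0*0.0 + 38.6*0.0 = -106.4 + 0.0 + 0.0 = -106.4


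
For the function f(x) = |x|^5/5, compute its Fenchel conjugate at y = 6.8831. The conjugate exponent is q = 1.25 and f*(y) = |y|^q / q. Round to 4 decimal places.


The conjugate exponent q satisfies 1/p + 1/q = 1.
p = 5, so q = 5/(5 - 1) = 1.25
|y|^q = 6.8831^1.25 = 11.1489
f*(6.8831) = 11.1489 / 1.25 = 8.9191


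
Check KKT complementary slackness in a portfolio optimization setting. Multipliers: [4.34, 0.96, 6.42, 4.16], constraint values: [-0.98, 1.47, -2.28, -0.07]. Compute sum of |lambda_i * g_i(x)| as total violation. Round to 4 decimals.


KKT complementary slackness check:
lambda_1 * g_1 = 4.34 * -0.98 = -4.2532
lambda_2 * g_2 = 0.96 * 1.47 = 1.4112
lambda_3 * g_3 = 6.42 * -2.28 = -14.6376
lambda_4 * g_4 = 4.16 * -0.07 = -0.2912
Total violation = 4.2532 + 1.4112 + 14.6376 + 0.2912 = 20.5932


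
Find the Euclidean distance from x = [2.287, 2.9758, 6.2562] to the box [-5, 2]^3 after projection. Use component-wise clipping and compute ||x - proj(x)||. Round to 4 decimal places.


Project each component onto [-5, 2].
clip(2.287) = 2.0, clip(2.9758) = 2.0, clip(6.2562) = 2.0
Projection = [2.0, 2.0, 2.0]
Squared diffs: [0.0824, 0.9522, 18.1152]
Distance = sqrt(19.1498) = 4.376


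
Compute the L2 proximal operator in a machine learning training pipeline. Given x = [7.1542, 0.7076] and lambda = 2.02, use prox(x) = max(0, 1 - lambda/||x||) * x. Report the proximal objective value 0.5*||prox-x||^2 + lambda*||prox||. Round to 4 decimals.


Step 1: Compute ||x||.
||x|| = 7.1891
Step 2: Compute scaling factor.
scale = max(0, 1 - 2.02/7.1891) = 0.719
Step 3: prox(x) = [5.144, 0.5088]
||prox(x)|| = 5.1691
Step 4: Proximal objective.
0.5*||prox-x||^2 = 2.0402
lambda*||prox|| = 10.4416
Total = 12.4818


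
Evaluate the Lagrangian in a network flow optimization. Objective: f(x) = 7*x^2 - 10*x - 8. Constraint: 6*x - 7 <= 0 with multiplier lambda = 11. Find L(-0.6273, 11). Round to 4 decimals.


Step 1: Evaluate f(x).
f(-0.6273) = 7*(-0.6273)^2 - 10*(-0.6273) - 8 = 1.0275
Step 2: Evaluate g(x).
g(-0.6273) = 6*-0.6273 - 7 = -10.7638
Step 3: Compute Lagrangian.
L = 1.0275 + 11*-10.7638 = -117.3743


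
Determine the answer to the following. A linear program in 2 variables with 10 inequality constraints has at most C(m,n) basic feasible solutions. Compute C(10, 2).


Each vertex corresponds to some choice of n active constraints out of m, so the number of vertices is at most C(m, n) = m! / (n!(m-n)!).
m = 10, n = 2
Numerator: 10 * 9
Denominator: 2! = 2
C(10, 2) = 45


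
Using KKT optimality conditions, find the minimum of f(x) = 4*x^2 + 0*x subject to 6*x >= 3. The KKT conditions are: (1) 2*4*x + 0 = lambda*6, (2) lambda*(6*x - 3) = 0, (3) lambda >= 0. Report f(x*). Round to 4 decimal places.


Step 1: Try lambda = 0 (constraint inactive).
x_unc = 0/(2*4) = 0.0
Check: 6*0.0 = 0.0 < 3 -- violated!
Step 2: Constraint must be active: 6*x = 3
x* = 3/6 = 0.5
lambda = (2*4*0.5 + 0)/6 = 0.6667
Step 3: Compute optimal value.
f(x*) = 4*0.5^2 + 0*0.5 = 1.0


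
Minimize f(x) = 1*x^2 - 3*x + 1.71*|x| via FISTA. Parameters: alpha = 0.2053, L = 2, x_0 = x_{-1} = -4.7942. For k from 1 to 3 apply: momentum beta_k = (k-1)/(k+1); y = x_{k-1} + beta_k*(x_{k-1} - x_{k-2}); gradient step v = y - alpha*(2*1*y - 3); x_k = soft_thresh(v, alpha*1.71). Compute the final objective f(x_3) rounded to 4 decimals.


FISTA on f(x) = 1*x^2 - 3*x + 1.71*|x|
L = 2, alpha = 0.2053
Iteration 1: beta = 0.0, y = -4.7942 + 0.0*(-4.7942 + 4.7942) = -4.7942
  grad(y) = -12.5884, v = y - alpha*grad = -2.2098
  prox(v) = soft_thresh(-2.2098, 0.3511) = -1.8587
Iteration 2: beta = 0.3333, y = -1.8587 + 0.3333*(-1.8587 + 4.7942) = -0.8803
  grad(y) = -4.7605, v = y - alpha*grad = 0.0971
  prox(v) = soft_thresh(0.0971, 0.3511) = 0.0
Iteration 3: beta = 0.5, y = 0.0 + 0.5*(0.0 + 1.8587) = 0.9294
  grad(y) = -1.1413, v = y - alpha*grad = 1.1637
  prox(v) = soft_thresh(1.1637, 0.3511) = 0.8126
f(x_3) = 1*0.8126^2 - 3*0.8126 + 1.71*|0.8126| = -0.3879


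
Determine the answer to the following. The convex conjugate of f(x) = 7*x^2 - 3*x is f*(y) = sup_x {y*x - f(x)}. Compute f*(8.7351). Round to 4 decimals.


f*(y) = sup_x {y*x - a*x^2 - b*x} = sup_x {(y-b)*x - a*x^2}
FOC: (y - b) - 2a*x = 0 => x* = (y - b)/(2a)
x* = (8.7351 + 3)/(2*7) = 0.8382
f*(8.7351) = (y-b)^2/(4a) = (8.7351 + 3)^2/(4*7)
= 137.7126/28 = 4.9183


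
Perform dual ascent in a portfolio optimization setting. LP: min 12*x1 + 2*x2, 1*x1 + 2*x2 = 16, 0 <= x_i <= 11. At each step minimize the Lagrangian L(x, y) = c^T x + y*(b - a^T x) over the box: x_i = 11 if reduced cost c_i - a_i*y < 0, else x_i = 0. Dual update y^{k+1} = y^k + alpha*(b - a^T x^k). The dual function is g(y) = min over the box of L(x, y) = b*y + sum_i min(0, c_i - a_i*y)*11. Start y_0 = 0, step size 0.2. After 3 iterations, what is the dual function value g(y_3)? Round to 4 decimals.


Dual ascent for LP: min 12*x1 + 2*x2, 1*x1 + 2*x2 = 16, 0 <= x_i <= 11
Step 1: y^k = 0.0, reduced costs: (12.0, 2.0)
  x^k = (0.0, 0.0), subgradient = b - a^T x = 16.0
  y^{k+1} = 0.0 + 0.2*16.0 = 3.2
Step 2: y^k = 3.2, reduced costs: (8.8, -4.4)
  x^k = (0.0, 11.0), subgradient = b - a^T x = -6.0
  y^{k+1} = 3.2 + 0.2*-6.0 = 2.0
Step 3: y^k = 2.0, reduced costs: (10.0, -2.0)
  x^k = (0.0, 11.0), subgradient = b - a^T x = -6.0
  y^{k+1} = 2.0 + 0.2*-6.0 = 0.8
Dual objective at y_3 = 0.8: reduced costs (11.2, 0.4), box minimizer x = (0.0, 0.0)
g(y_3) = b*y + (c1 - a1*y)*x1 + (c2 - a2*y)*x2 = 16*0.8 + 11.2*0.0 + 0.4*0.0 = 12.8 + 0.0 + 0.0 = 12.8


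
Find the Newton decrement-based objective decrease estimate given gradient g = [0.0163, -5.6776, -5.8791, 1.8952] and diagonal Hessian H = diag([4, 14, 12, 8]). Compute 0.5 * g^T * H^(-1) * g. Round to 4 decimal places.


Step 1: H is diagonal, so H^(-1) * g = [0.0041, -0.4055, -0.4899, 0.2369].
Step 2: g^T H^(-1) g = sum_i g_i^2 / H_ii
  = (0.0163)^2/4 + (-5.6776)^2/14 + (-5.8791)^2/12 + (1.8952)^2/8
  = 0.0001 + 2.3025 + 2.8803 + 0.449 = 5.6319
Step 3: Objective decrease = 0.5 * g^T H^(-1) g = 2.8159


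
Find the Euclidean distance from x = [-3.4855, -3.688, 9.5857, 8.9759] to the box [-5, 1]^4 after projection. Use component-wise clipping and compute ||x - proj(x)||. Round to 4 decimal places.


Project each component onto [-5, 1].
clip(-3.4855) = -3.4855, clip(-3.688) = -3.688, clip(9.5857) = 1.0, clip(8.9759) = 1.0
Projection = [-3.4855, -3.688, 1.0, 1.0]
Squared diffs: [0.0, 0.0, 73.7142, 63.615]
Distance = sqrt(137.3292) = 11.7188


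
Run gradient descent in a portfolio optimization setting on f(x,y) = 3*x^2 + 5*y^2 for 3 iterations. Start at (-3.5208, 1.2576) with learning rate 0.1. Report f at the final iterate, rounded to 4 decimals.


Gradient descent on f(x,y) = 3*x^2 + 5*y^2.
Starting point: (-3.5208, 1.2576), alpha = 0.1
Step 1: grad_x = 2*3*-3.5208 = -21.1248, grad_y = 2*5*1.2576 = 12.576
  x_1 = -3.5208 - 0.1*-21.1248 = -1.4083
  y_1 = 1.2576 - 0.1*12.576 = 0.0
Step 2: grad_x = 2*3*-1.4083 = -8.4499, grad_y = 2*5*0.0 = 0.0
  x_2 = -1.4083 - 0.1*-8.4499 = -0.5633
  y_2 = 0.0 - 0.1*0.0 = 0.0
Step 3: grad_x = 2*3*-0.5633 = -3.38, grad_y = 2*5*0.0 = 0.0
  x_3 = -0.5633 - 0.1*-3.38 = -0.2253
  y_3 = 0.0 - 0.1*0.0 = 0.0
f(-0.2253, 0.0) = 3*(-0.2253)^2 + 5*0.0^2 = 0.1523


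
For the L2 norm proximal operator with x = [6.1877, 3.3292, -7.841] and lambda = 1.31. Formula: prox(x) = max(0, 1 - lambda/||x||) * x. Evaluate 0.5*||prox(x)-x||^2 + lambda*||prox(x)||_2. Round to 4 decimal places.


Step 1: Compute ||x||.
||x|| = 10.5287
Step 2: Compute scaling factor.
scale = max(0, 1 - 1.31/10.5287) = 0.8756
Step 3: prox(x) = [5.4178, 2.915, -6.8654]
||prox(x)|| = 9.2187
Step 4: Proximal objective.
0.5*||prox-x||^2 = 0.8581
lambda*||prox|| = 12.0765
Total = 12.9345


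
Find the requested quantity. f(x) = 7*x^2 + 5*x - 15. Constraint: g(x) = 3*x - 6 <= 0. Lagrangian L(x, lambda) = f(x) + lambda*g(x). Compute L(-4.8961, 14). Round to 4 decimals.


Step 1: Evaluate f(x).
f(-4.8961) = 7*(-4.8961)^2 + 5*(-4.8961) - 15 = 128.3221
Step 2: Evaluate g(x).
g(-4.8961) = 3*-4.8961 - 6 = -20.6883
Step 3: Compute Lagrangian.
L = 128.3221 + 14*-20.6883 = -161.3141


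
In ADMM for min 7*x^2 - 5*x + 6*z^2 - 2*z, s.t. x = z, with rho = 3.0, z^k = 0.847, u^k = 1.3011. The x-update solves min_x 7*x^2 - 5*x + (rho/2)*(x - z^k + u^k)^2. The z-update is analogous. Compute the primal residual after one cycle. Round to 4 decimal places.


ADMM iteration with rho = 3.0, z^k = 0.847, u^k = 1.3011
Step 1: x-update.
Minimize 7*x^2 - 5*x + (3.0/2)*(x - 0.847 + 1.3011)^2
FOC: (2*7 + 3.0)*x = 5 + 3.0*(0.847 - 1.3011)
x^{k+1} = 0.214
Step 2: z-update.
Minimize 6*z^2 - 2*z + (3.0/2)*(0.214 - z + 1.3011)^2
FOC: (2*6 + 3.0)*z = 2 + 3.0*(0.214 + 1.3011)
z^{k+1} = 0.4363
Step 3: u-update.
u^{k+1} = 1.3011 + 0.214 - 0.4363 = 1.0787
Step 4: Primal residual = |0.214 - 0.4363| = 0.2224


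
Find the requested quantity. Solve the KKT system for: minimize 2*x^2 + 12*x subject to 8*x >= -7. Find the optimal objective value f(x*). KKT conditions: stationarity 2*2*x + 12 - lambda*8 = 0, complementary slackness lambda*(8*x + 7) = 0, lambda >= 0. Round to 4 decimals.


Step 1: Try lambda = 0 (constraint inactive).
x_unc = -12/(2*2) = -3.0
Check: 8*-3.0 = -24.0 < -7 -- violated!
Step 2: Constraint must be active: 8*x = -7
x* = -7/8 = -0.875
lambda = (2*2*(-0.875) + 12)/8 = 1.0625
Step 3: Compute optimal value.
f(x*) = 2*(-0.875)^2 + 12*(-0.875) = -8.9688


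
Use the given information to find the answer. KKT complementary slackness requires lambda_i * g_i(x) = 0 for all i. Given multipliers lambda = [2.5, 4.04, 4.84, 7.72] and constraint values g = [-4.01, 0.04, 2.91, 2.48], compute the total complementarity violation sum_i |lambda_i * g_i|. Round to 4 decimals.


KKT complementary slackness check:
lambda_1 * g_1 = 2.5 * -4.01 = -10.025
lambda_2 * g_2 = 4.04 * 0.04 = 0.1616
lambda_3 * g_3 = 4.84 * 2.91 = 14.0844
lambda_4 * g_4 = 7.72 * 2.48 = 19.1456
Total violation = 10.025 + 0.1616 + 14.0844 + 19.1456 = 43.4166


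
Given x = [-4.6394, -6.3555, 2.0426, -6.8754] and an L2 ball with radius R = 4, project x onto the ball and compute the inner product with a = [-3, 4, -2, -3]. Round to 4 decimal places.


Step 1: Compute ||x|| (intermediates to 6 decimals).
||x|| = sqrt((-4.6394)^2 + (-6.3555)^2 + 2.0426^2 + (-6.8754)^2) = 10.647054
Step 2: Project.
Since ||x|| > R, scale = R/||x|| = 4/10.647054 = 0.375691, proj(x) = scale * x
proj(x) = [-1.742981, -2.387704, 0.767386, -2.583026]
Step 3: Dot product.
a^T * proj(x) = -3*(-1.742981) + 4*(-2.387704) - 2*0.767386 - 3*(-2.583026) = 1.8924


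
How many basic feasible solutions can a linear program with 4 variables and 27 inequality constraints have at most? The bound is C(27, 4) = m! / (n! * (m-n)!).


Each vertex corresponds to some choice of n active constraints out of m, so the number of vertices is at most C(m, n) = m! / (n!(m-n)!).
m = 27, n = 4
Numerator: 27 * 26 * 25 * 24
Denominator: 4! = 24
C(27, 4) = 17550


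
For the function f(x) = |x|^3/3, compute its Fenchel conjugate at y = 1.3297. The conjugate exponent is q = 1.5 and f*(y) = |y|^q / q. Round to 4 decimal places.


The conjugate exponent q satisfies 1/p + 1/q = 1.
p = 3, so q = 3/(3 - 1) = 1.5
|y|^q = 1.3297^1.5 = 1.5333
f*(1.3297) = 1.5333 / 1.5 = 1.0222


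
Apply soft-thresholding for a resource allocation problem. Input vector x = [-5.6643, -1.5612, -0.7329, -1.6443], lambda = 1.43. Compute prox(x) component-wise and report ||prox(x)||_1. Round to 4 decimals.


Soft-thresholding with lambda = 1.43:
prox(-5.6643) = sign(-5.6643)*max(|-5.6643| - 1.43, 0) = -4.2343
prox(-1.5612) = sign(-1.5612)*max(|-1.5612| - 1.43, 0) = -0.1312
prox(-0.7329) = sign(-0.7329)*max(|-0.7329| - 1.43, 0) = 0.0
prox(-1.6443) = sign(-1.6443)*max(|-1.6443| - 1.43, 0) = -0.2143
prox(x) = [-4.2343, -0.1312, 0.0, -0.2143]
||prox(x)||_1 = 4.2343 + 0.1312 + 0.0 + 0.2143 = 4.5798


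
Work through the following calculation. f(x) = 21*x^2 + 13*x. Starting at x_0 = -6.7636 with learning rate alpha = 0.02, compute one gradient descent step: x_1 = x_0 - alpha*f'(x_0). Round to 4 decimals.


We compute the gradient at x_0 and apply the update.
f'(x) = 42*x + 13
f'(-6.7636) = 42*-6.7636 + 13 = -271.0712
x_1 = -6.7636 - 0.02*-271.0712 = -1.3422


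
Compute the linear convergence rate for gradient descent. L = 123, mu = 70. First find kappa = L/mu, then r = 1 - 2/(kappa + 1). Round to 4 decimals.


Step 1: Compute the condition number.
kappa = L/mu = 123/70 = 1.7571
Step 2: Compute the convergence rate.
r = 1 - 2/(kappa + 1) = 1 - 2*mu/(L + mu) = (L - mu)/(L + mu) = 53/193 = 0.2746


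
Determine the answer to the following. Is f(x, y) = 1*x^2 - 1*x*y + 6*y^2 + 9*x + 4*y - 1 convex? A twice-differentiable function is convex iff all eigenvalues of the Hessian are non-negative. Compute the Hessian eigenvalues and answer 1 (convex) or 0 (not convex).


The Hessian of f(x,y) = 1*x^2 - 1*x*y + 6*y^2 + 9*x + 4*y - 1 is:
H = [[2, -1], [-1, 12]]
Trace = 2 + 12 = 14
Determinant = 2*12 - (-1)^2 = 23
Discriminant = (14)^2 - 4*23 = 104.0
Eigenvalues: lambda_1 = 1.901, lambda_2 = 12.099
The function is convex.

1


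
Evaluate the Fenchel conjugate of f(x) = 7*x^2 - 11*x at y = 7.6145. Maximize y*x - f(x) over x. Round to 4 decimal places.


f*(y) = sup_x {y*x - a*x^2 - b*x} = sup_x {(y-b)*x - a*x^2}
FOC: (y - b) - 2a*x = 0 => x* = (y - b)/(2a)
x* = (7.6145 + 11)/(2*7) = 1.3296
f*(7.6145) = (y-b)^2/(4a) = (7.6145 + 11)^2/(4*7)
= 346.4996/28 = 12.375


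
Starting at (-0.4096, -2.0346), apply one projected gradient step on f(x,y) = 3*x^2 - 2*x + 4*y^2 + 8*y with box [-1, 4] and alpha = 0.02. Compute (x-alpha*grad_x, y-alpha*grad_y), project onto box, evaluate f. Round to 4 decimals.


Step 1: Compute gradient at (-0.4096, -2.0346).
grad_x = 2*3*-0.4096 - 2 = -4.4576
grad_y = 2*4*-2.0346 + 8 = -8.2768
Step 2: Gradient step.
x_raw = -0.4096 - 0.02*-4.4576 = -0.3204
y_raw = -2.0346 - 0.02*-8.2768 = -1.8691
Step 3: Project onto [-1, 4].
x_proj = clip(-0.3204) = -0.3204
y_proj = clip(-1.8691) = -1.0
Step 4: Evaluate f.
f(-0.3204, -1.0) = -3.051


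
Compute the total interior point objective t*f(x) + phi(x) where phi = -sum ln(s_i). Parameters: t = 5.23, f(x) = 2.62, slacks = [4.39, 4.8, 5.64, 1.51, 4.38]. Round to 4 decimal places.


Step 1: Compute log-barrier.
ln values: [1.4793, 1.5686, 1.7299, 0.4121, 1.477]
phi = -(1.4793 + 1.5686 + 1.7299 + 0.4121 + 1.477) = -6.667
Step 2: Compute augmented objective.
t*f(x) = 5.23*2.62 = 13.7026
Total = 13.7026 - 6.667 = 7.0356


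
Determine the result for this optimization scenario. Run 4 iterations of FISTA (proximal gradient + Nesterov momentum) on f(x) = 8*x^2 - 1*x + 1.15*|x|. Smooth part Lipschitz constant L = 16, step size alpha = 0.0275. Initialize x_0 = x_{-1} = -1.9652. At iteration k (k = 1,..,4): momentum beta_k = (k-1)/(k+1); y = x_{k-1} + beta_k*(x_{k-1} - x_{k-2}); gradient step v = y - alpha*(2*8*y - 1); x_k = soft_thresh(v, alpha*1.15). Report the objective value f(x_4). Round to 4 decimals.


FISTA on f(x) = 8*x^2 - 1*x + 1.15*|x|
L = 16, alpha = 0.0275
Iteration 1: beta = 0.0, y = -1.9652 + 0.0*(-1.9652 + 1.9652) = -1.9652
  grad(y) = -32.4432, v = y - alpha*grad = -1.073
  prox(v) = soft_thresh(-1.073, 0.0316) = -1.0414
Iteration 2: beta = 0.3333, y = -1.0414 + 0.3333*(-1.0414 + 1.9652) = -0.7334
  grad(y) = -12.7352, v = y - alpha*grad = -0.3832
  prox(v) = soft_thresh(-0.3832, 0.0316) = -0.3516
Iteration 3: beta = 0.5, y = -0.3516 + 0.5*(-0.3516 + 1.0414) = -0.0067
  grad(y) = -1.1075, v = y - alpha*grad = 0.0237
  prox(v) = soft_thresh(0.0237, 0.0316) = 0.0
Iteration 4: beta = 0.6, y = 0.0 + 0.6*(0.0 + 0.3516) = 0.211
  grad(y) = 2.3754, v = y - alpha*grad = 0.1456
  prox(v) = soft_thresh(0.1456, 0.0316) = 0.114
f(x_4) = 8*0.114^2 - 1*0.114 + 1.15*|0.114| = 0.1211


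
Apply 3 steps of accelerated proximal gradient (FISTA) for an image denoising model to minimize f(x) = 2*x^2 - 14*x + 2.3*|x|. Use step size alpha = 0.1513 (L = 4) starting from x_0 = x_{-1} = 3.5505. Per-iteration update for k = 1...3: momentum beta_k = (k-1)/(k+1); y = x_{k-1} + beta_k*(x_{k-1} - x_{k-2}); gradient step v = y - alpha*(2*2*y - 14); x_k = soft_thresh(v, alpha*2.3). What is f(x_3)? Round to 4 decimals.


FISTA on f(x) = 2*x^2 - 14*x + 2.3*|x|
L = 4, alpha = 0.1513
Iteration 1: beta = 0.0, y = 3.5505 + 0.0*(3.5505 - 3.5505) = 3.5505
  grad(y) = 0.202, v = y - alpha*grad = 3.5199
  prox(v) = soft_thresh(3.5199, 0.348) = 3.1719
Iteration 2: beta = 0.3333, y = 3.1719 + 0.3333*(3.1719 - 3.5505) = 3.0458
  grad(y) = -1.8169, v = y - alpha*grad = 3.3207
  prox(v) = soft_thresh(3.3207, 0.348) = 2.9727
Iteration 3: beta = 0.5, y = 2.9727 + 0.5*(2.9727 - 3.1719) = 2.873
  grad(y) = -2.5078, v = y - alpha*grad = 3.2525
  prox(v) = soft_thresh(3.2525, 0.348) = 2.9045
f(x_3) = 2*2.9045^2 - 14*2.9045 + 2.3*|2.9045| = -17.1104


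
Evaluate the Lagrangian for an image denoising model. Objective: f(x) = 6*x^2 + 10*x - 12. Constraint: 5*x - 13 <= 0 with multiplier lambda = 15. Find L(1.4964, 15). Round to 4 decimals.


Step 1: Evaluate f(x).
f(1.4964) = 6*1.4964^2 + 10*1.4964 - 12 = 16.3993
Step 2: Evaluate g(x).
g(1.4964) = 5*1.4964 - 13 = -5.518
Step 3: Compute Lagrangian.
L = 16.3993 + 15*-5.518 = -66.3707


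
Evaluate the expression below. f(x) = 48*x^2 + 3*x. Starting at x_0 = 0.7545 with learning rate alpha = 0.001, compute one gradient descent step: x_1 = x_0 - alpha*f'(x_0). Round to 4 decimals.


We compute the gradient at x_0 and apply the update.
f'(x) = 96*x + 3
f'(0.7545) = 96*0.7545 + 3 = 75.432
x_1 = 0.7545 - 0.001*75.432 = 0.6791


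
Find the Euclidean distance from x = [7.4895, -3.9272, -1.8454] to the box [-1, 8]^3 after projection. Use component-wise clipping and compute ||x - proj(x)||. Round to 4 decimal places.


Project each component onto [-1, 8].
clip(7.4895) = 7.4895, clip(-3.9272) = -1.0, clip(-1.8454) = -1.0
Projection = [7.4895, -1.0, -1.0]
Squared diffs: [0.0, 8.5685, 0.7147]
Distance = sqrt(9.2832) = 3.0468


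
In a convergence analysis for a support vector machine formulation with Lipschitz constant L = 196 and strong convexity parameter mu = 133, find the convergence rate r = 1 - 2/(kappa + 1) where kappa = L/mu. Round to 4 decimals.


Step 1: Compute the condition number.
kappa = L/mu = 196/133 = 1.4737
Step 2: Compute the convergence rate.
r = 1 - 2/(kappa + 1) = 1 - 2*mu/(L + mu) = (L - mu)/(L + mu) = 63/329 = 0.1915


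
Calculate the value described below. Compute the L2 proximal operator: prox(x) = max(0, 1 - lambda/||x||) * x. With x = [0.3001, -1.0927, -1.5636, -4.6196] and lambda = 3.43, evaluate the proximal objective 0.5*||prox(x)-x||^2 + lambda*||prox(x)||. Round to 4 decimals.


Step 1: Compute ||x||.
||x|| = 5.007
Step 2: Compute scaling factor.
scale = max(0, 1 - 3.43/5.007) = 0.315
Step 3: prox(x) = [0.0945, -0.3441, -0.4925, -1.455]
||prox(x)|| = 1.577
Step 4: Proximal objective.
0.5*||prox-x||^2 = 5.8825
lambda*||prox|| = 5.4091
Total = 11.2914


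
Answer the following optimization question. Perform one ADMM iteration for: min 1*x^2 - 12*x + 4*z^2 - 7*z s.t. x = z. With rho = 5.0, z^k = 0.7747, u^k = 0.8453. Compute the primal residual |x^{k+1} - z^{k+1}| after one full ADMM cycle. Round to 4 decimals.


ADMM iteration with rho = 5.0, z^k = 0.7747, u^k = 0.8453
Step 1: x-update.
Minimize 1*x^2 - 12*x + (5.0/2)*(x - 0.7747 + 0.8453)^2
FOC: (2*1 + 5.0)*x = 12 + 5.0*(0.7747 - 0.8453)
x^{k+1} = 1.6639
Step 2: z-update.
Minimize 4*z^2 - 7*z + (5.0/2)*(1.6639 - z + 0.8453)^2
FOC: (2*4 + 5.0)*z = 7 + 5.0*(1.6639 + 0.8453)
z^{k+1} = 1.5035
Step 3: u-update.
u^{k+1} = 0.8453 + 1.6639 - 1.5035 = 1.0056
Step 4: Primal residual = |1.6639 - 1.5035| = 0.1603


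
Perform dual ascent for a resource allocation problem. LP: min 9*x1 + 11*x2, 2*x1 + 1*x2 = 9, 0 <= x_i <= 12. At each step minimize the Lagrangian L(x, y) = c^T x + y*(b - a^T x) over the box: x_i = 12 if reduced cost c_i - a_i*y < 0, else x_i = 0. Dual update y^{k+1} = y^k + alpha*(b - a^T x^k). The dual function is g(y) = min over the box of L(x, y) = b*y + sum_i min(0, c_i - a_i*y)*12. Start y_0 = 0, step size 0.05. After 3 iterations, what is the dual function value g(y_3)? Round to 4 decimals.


Dual ascent for LP: min 9*x1 + 11*x2, 2*x1 + 1*x2 = 9, 0 <= x_i <= 12
Step 1: y^k = 0.0, reduced costs: (9.0, 11.0)
  x^k = (0.0, 0.0), subgradient = b - a^T x = 9.0
  y^{k+1} = 0.0 + 0.05*9.0 = 0.45
Step 2: y^k = 0.45, reduced costs: (8.1, 10.55)
  x^k = (0.0, 0.0), subgradient = b - a^T x = 9.0
  y^{k+1} = 0.45 + 0.05*9.0 = 0.9
Step 3: y^k = 0.9, reduced costs: (7.2, 10.1)
  x^k = (0.0, 0.0), subgradient = b - a^T x = 9.0
  y^{k+1} = 0.9 + 0.05*9.0 = 1.35
Dual objective at y_3 = 1.35: reduced costs (6.3, 9.65), box minimizer x = (0.0, 0.0)
g(y_3) = b*y + (c1 - a1*y)*x1 + (c2 - a2*y)*x2 = 9*1.35 + 6.3*0.0 + 9.65*0.0 = 12.15 + 0.0 + 0.0 = 12.15


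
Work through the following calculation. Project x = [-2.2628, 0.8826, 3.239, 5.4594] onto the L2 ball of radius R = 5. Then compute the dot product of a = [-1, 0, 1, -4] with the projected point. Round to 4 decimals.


Step 1: Compute ||x|| (intermediates to 6 decimals).
||x|| = sqrt((-2.2628)^2 + 0.8826^2 + 3.239^2 + 5.4594^2) = 6.796721
Step 2: Project.
Since ||x|| > R, scale = R/||x|| = 5/6.796721 = 0.735649, proj(x) = scale * x
proj(x) = [-1.664627, 0.649284, 2.382767, 4.016202]
Step 3: Dot product.
a^T * proj(x) = -1*(-1.664627) + 0*0.649284 + 1*2.382767 - 4*4.016202 = -12.0174


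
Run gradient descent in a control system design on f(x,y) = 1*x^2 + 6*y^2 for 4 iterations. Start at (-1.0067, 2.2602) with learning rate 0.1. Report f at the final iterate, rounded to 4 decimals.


Gradient descent on f(x,y) = 1*x^2 + 6*y^2.
Starting point: (-1.0067, 2.2602), alpha = 0.1
Step 1: grad_x = 2*1*-1.0067 = -2.0134, grad_y = 2*6*2.2602 = 27.1224
  x_1 = -1.0067 - 0.1*-2.0134 = -0.8054
  y_1 = 2.2602 - 0.1*27.1224 = -0.452
Step 2: grad_x = 2*1*-0.8054 = -1.6107, grad_y = 2*6*-0.452 = -5.4245
  x_2 = -0.8054 - 0.1*-1.6107 = -0.6443
  y_2 = -0.452 - 0.1*-5.4245 = 0.0904
Step 3: grad_x = 2*1*-0.6443 = -1.2886, grad_y = 2*6*0.0904 = 1.0849
  x_3 = -0.6443 - 0.1*-1.2886 = -0.5154
  y_3 = 0.0904 - 0.1*1.0849 = -0.0181
Step 4: grad_x = 2*1*-0.5154 = -1.0309, grad_y = 2*6*-0.0181 = -0.217
  x_4 = -0.5154 - 0.1*-1.0309 = -0.4123
  y_4 = -0.0181 - 0.1*-0.217 = 0.0036
f(-0.4123, 0.0036) = 1*(-0.4123)^2 + 6*0.0036^2 = 0.1701


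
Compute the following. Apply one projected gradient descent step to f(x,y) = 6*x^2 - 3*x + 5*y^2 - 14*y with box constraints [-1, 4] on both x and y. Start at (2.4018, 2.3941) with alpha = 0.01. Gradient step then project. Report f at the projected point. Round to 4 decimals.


Step 1: Compute gradient at (2.4018, 2.3941).
grad_x = 2*6*2.4018 - 3 = 25.8216
grad_y = 2*5*2.3941 - 14 = 9.941
Step 2: Gradient step.
x_raw = 2.4018 - 0.01*25.8216 = 2.1436
y_raw = 2.3941 - 0.01*9.941 = 2.2947
Step 3: Project onto [-1, 4].
x_proj = clip(2.1436) = 2.1436
y_proj = clip(2.2947) = 2.2947
Step 4: Evaluate f.
f(2.1436, 2.2947) = 15.3413


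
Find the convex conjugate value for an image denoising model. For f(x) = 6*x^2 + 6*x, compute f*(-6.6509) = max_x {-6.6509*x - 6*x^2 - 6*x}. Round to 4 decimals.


f*(y) = sup_x {y*x - a*x^2 - b*x} = sup_x {(y-b)*x - a*x^2}
FOC: (y - b) - 2a*x = 0 => x* = (y - b)/(2a)
x* = (-6.6509 - 6)/(2*6) = -1.0542
f*(-6.6509) = (y-b)^2/(4a) = (-6.6509 - 6)^2/(4*6)
= 160.0453/24 = 6.6686


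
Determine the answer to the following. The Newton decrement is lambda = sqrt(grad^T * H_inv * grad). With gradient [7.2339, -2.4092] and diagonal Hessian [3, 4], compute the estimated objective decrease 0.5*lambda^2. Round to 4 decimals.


Step 1: H is diagonal, so H^(-1) * g = [2.4113, -0.6023].
Step 2: g^T H^(-1) g = sum_i g_i^2 / H_ii
  = (7.2339)^2/3 + (-2.4092)^2/4
  = 17.4431 + 1.4511 = 18.8942
Step 3: Objective decrease = 0.5 * g^T H^(-1) g = 9.4471


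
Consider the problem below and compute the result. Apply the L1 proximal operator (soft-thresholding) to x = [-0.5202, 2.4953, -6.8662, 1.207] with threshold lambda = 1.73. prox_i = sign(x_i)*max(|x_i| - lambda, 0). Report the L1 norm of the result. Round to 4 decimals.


Soft-thresholding with lambda = 1.73:
prox(-0.5202) = sign(-0.5202)*max(|-0.5202| - 1.73, 0) = 0.0
prox(2.4953) = sign(2.4953)*max(|2.4953| - 1.73, 0) = 0.7653
prox(-6.8662) = sign(-6.8662)*max(|-6.8662| - 1.73, 0) = -5.1362
prox(1.207) = sign(1.207)*max(|1.207| - 1.73, 0) = 0.0
prox(x) = [0.0, 0.7653, -5.1362, 0.0]
||prox(x)||_1 = 0.0 + 0.7653 + 5.1362 + 0.0 = 5.9015


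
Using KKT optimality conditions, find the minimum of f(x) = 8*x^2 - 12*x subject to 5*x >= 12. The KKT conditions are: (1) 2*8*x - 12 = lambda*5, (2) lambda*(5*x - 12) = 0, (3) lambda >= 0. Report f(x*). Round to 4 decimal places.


Step 1: Try lambda = 0 (constraint inactive).
x_unc = 12/(2*8) = 0.75
Check: 5*0.75 = 3.75 < 12 -- violated!
Step 2: Constraint must be active: 5*x = 12
x* = 12/5 = 2.4
lambda = (2*8*2.4 - 12)/5 = 5.28
Step 3: Compute optimal value.
f(x*) = 8*2.4^2 - 12*2.4 = 17.28


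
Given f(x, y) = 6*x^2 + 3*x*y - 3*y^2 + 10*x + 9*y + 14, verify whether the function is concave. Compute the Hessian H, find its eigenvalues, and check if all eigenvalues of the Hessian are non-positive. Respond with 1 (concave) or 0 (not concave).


The Hessian of f(x,y) = 6*x^2 + 3*x*y - 3*y^2 + 10*x + 9*y + 14 is:
H = [[12, 3], [3, -6]]
Trace = 12 - 6 = 6
Determinant = 12*-6 - (3)^2 = -81
Discriminant = (6)^2 - 4*-81 = 360.0
Eigenvalues: lambda_1 = -6.4868, lambda_2 = 12.4868
The function is not concave.

0


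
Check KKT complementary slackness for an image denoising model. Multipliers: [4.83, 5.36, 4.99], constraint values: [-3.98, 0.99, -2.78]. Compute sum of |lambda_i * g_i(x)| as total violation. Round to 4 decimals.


KKT complementary slackness check:
lambda_1 * g_1 = 4.83 * -3.98 = -19.2234
lambda_2 * g_2 = 5.36 * 0.99 = 5.3064
lambda_3 * g_3 = 4.99 * -2.78 = -13.8722
Total violation = 19.2234 + 5.3064 + 13.8722 = 38.402


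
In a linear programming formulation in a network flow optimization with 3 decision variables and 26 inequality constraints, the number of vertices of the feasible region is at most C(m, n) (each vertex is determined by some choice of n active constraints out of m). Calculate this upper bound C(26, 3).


Each vertex corresponds to some choice of n active constraints out of m, so the number of vertices is at most C(m, n) = m! / (n!(m-n)!).
m = 26, n = 3
Numerator: 26 * 25 * 24
Denominator: 3! = 6
C(26, 3) = 2600


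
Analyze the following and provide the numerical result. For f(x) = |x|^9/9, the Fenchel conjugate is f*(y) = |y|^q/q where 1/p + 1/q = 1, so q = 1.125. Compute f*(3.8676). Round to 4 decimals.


The conjugate exponent q satisfies 1/p + 1/q = 1.
p = 9, so q = 9/(9 - 1) = 1.125
|y|^q = 3.8676^1.125 = 4.5801
f*(3.8676) = 4.5801 / 1.125 = 4.0712


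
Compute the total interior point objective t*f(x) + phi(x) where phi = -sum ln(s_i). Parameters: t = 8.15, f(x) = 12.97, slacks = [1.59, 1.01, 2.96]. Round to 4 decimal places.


Step 1: Compute log-barrier.
ln values: [0.4637, 0.01, 1.0852]
phi = -(0.4637 + 0.01 + 1.0852) = -1.5589
Step 2: Compute augmented objective.
t*f(x) = 8.15*12.97 = 105.7055
Total = 105.7055 - 1.5589 = 104.1466


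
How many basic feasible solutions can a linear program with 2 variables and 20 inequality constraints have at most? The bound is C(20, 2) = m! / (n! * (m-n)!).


Each vertex corresponds to some choice of n active constraints out of m, so the number of vertices is at most C(m, n) = m! / (n!(m-n)!).
m = 20, n = 2
Numerator: 20 * 19
Denominator: 2! = 2
C(20, 2) = 190


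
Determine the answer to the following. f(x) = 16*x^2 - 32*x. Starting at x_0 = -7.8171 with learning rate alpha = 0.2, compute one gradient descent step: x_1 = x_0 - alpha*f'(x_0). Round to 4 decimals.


We compute the gradient at x_0 and apply the update.
f'(x) = 32*x - 32
f'(-7.8171) = 32*-7.8171 - 32 = -282.1472
x_1 = -7.8171 - 0.2*-282.1472 = 48.6123


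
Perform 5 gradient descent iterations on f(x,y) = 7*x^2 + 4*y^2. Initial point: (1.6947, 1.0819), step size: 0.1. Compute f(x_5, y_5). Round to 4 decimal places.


Gradient descent on f(x,y) = 7*x^2 + 4*y^2.
Starting point: (1.6947, 1.0819), alpha = 0.1
Step 1: grad_x = 2*7*1.6947 = 23.7258, grad_y = 2*4*1.0819 = 8.6552
  x_1 = 1.6947 - 0.1*23.7258 = -0.6779
  y_1 = 1.0819 - 0.1*8.6552 = 0.2164
Step 2: grad_x = 2*7*-0.6779 = -9.4903, grad_y = 2*4*0.2164 = 1.731
  x_2 = -0.6779 - 0.1*-9.4903 = 0.2712
  y_2 = 0.2164 - 0.1*1.731 = 0.0433
Step 3: grad_x = 2*7*0.2712 = 3.7961, grad_y = 2*4*0.0433 = 0.3462
  x_3 = 0.2712 - 0.1*3.7961 = -0.1085
  y_3 = 0.0433 - 0.1*0.3462 = 0.0087
Step 4: grad_x = 2*7*-0.1085 = -1.5185, grad_y = 2*4*0.0087 = 0.0692
  x_4 = -0.1085 - 0.1*-1.5185 = 0.0434
  y_4 = 0.0087 - 0.1*0.0692 = 0.0017
Step 5: grad_x = 2*7*0.0434 = 0.6074, grad_y = 2*4*0.0017 = 0.0138
  x_5 = 0.0434 - 0.1*0.6074 = -0.0174
  y_5 = 0.0017 - 0.1*0.0138 = 0.0003
f(-0.0174, 0.0003) = 7*(-0.0174)^2 + 4*0.0003^2 = 0.0021


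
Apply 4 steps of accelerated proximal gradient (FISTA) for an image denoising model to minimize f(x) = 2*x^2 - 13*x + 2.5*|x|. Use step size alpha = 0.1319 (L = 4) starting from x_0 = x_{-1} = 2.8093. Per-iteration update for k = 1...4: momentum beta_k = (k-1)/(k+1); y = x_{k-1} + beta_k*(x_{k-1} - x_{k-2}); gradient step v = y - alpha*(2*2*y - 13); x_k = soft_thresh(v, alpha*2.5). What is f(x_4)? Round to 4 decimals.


FISTA on f(x) = 2*x^2 - 13*x + 2.5*|x|
L = 4, alpha = 0.1319
Iteration 1: beta = 0.0, y = 2.8093 + 0.0*(2.8093 - 2.8093) = 2.8093
  grad(y) = -1.7628, v = y - alpha*grad = 3.0418
  prox(v) = soft_thresh(3.0418, 0.3298) = 2.7121
Iteration 2: beta = 0.3333, y = 2.7121 + 0.3333*(2.7121 - 2.8093) = 2.6797
  grad(y) = -2.2814, v = y - alpha*grad = 2.9806
  prox(v) = soft_thresh(2.9806, 0.3298) = 2.6508
Iteration 3: beta = 0.5, y = 2.6508 + 0.5*(2.6508 - 2.7121) = 2.6202
  grad(y) = -2.5192, v = y - alpha*grad = 2.9525
  prox(v) = soft_thresh(2.9525, 0.3298) = 2.6227
Iteration 4: beta = 0.6, y = 2.6227 + 0.6*(2.6227 - 2.6508) = 2.6059
  grad(y) = -2.5765, v = y - alpha*grad = 2.9457
  prox(v) = soft_thresh(2.9457, 0.3298) = 2.616
f(x_4) = 2*2.616^2 - 13*2.616 + 2.5*|2.616| = -13.7811


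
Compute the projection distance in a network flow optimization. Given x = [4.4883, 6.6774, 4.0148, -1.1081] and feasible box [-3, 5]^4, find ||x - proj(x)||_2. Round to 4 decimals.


Project each component onto [-3, 5].
clip(4.4883) = 4.4883, clip(6.6774) = 5.0, clip(4.0148) = 4.0148, clip(-1.1081) = -1.1081
Projection = [4.4883, 5.0, 4.0148, -1.1081]
Squared diffs: [0.0, 2.8137, 0.0, 0.0]
Distance = sqrt(2.8137) = 1.6774


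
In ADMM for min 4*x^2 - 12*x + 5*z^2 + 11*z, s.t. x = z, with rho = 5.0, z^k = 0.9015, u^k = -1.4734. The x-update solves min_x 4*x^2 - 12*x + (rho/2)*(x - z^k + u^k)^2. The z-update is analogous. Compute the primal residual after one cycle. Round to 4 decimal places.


ADMM iteration with rho = 5.0, z^k = 0.9015, u^k = -1.4734
Step 1: x-update.
Minimize 4*x^2 - 12*x + (5.0/2)*(x - 0.9015 - 1.4734)^2
FOC: (2*4 + 5.0)*x = 12 + 5.0*(0.9015 + 1.4734)
x^{k+1} = 1.8365
Step 2: z-update.
Minimize 5*z^2 + 11*z + (5.0/2)*(1.8365 - z - 1.4734)^2
FOC: (2*5 + 5.0)*z = -11 + 5.0*(1.8365 - 1.4734)
z^{k+1} = -0.6123
Step 3: u-update.
u^{k+1} = -1.4734 + 1.8365 + 0.6123 = 0.9754
Step 4: Primal residual = |1.8365 + 0.6123| = 2.4488


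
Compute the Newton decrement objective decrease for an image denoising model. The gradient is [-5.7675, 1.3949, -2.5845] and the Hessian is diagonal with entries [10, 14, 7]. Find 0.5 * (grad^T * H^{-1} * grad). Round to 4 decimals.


Step 1: H is diagonal, so H^(-1) * g = [-0.5768, 0.0996, -0.3692].
Step 2: g^T H^(-1) g = sum_i g_i^2 / H_ii
  = (-5.7675)^2/10 + (1.3949)^2/14 + (-2.5845)^2/7
  = 3.3264 + 0.139 + 0.9542 = 4.4196
Step 3: Objective decrease = 0.5 * g^T H^(-1) g = 2.2098


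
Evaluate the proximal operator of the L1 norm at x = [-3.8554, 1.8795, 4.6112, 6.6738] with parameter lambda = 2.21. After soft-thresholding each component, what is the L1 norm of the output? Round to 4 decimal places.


Soft-thresholding with lambda = 2.21:
prox(-3.8554) = sign(-3.8554)*max(|-3.8554| - 2.21, 0) = -1.6454
prox(1.8795) = sign(1.8795)*max(|1.8795| - 2.21, 0) = 0.0
prox(4.6112) = sign(4.6112)*max(|4.6112| - 2.21, 0) = 2.4012
prox(6.6738) = sign(6.6738)*max(|6.6738| - 2.21, 0) = 4.4638
prox(x) = [-1.6454, 0.0, 2.4012, 4.4638]
||prox(x)||_1 = 1.6454 + 0.0 + 2.4012 + 4.4638 = 8.5104


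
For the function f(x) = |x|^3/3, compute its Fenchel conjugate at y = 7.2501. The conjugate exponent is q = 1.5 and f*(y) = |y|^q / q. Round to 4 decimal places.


The conjugate exponent q satisfies 1/p + 1/q = 1.
p = 3, so q = 3/(3 - 1) = 1.5
|y|^q = 7.2501^1.5 = 19.5216
f*(7.2501) = 19.5216 / 1.5 = 13.0144


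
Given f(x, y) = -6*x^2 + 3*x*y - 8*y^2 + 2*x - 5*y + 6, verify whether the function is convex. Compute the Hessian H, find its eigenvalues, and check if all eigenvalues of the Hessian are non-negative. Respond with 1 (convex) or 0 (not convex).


The Hessian of f(x,y) = -6*x^2 + 3*x*y - 8*y^2 + 2*x - 5*y + 6 is:
H = [[-12, 3], [3, -16]]
Trace = -12 - 16 = -28
Determinant = -12*-16 - (3)^2 = 183
Discriminant = (-28)^2 - 4*183 = 52.0
Eigenvalues: lambda_1 = -17.6056, lambda_2 = -10.3944
The function is not convex.

0


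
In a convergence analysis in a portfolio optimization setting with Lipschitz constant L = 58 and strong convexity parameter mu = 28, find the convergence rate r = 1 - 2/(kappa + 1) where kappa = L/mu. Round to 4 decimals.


Step 1: Compute the condition number.
kappa = L/mu = 58/28 = 2.0714
Step 2: Compute the convergence rate.
r = 1 - 2/(kappa + 1) = 1 - 2*mu/(L + mu) = (L - mu)/(L + mu) = 30/86 = 0.3488


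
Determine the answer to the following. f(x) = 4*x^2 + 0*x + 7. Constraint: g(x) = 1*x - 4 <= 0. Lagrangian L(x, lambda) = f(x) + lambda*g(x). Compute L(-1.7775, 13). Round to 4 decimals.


Step 1: Evaluate f(x).
f(-1.7775) = 4*(-1.7775)^2 + 0*(-1.7775) + 7 = 19.638
Step 2: Evaluate g(x).
g(-1.7775) = 1*-1.7775 - 4 = -5.7775
Step 3: Compute Lagrangian.
L = 19.638 + 13*-5.7775 = -55.4695


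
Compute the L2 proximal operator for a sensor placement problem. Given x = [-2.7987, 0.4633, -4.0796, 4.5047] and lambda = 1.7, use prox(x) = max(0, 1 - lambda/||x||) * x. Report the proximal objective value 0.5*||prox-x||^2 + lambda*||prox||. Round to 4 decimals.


Step 1: Compute ||x||.
||x|| = 6.7069
Step 2: Compute scaling factor.
scale = max(0, 1 - 1.7/6.7069) = 0.7465
Step 3: prox(x) = [-2.0893, 0.3459, -3.0455, 3.3629]
||prox(x)|| = 5.0069
Step 4: Proximal objective.
0.5*||prox-x||^2 = 1.445
lambda*||prox|| = 8.5117
Total = 9.9568


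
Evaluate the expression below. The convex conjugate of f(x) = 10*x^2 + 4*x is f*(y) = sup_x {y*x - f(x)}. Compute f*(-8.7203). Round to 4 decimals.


f*(y) = sup_x {y*x - a*x^2 - b*x} = sup_x {(y-b)*x - a*x^2}
FOC: (y - b) - 2a*x = 0 => x* = (y - b)/(2a)
x* = (-8.7203 - 4)/(2*10) = -0.636
f*(-8.7203) = (y-b)^2/(4a) = (-8.7203 - 4)^2/(4*10)
= 161.806/40 = 4.0452


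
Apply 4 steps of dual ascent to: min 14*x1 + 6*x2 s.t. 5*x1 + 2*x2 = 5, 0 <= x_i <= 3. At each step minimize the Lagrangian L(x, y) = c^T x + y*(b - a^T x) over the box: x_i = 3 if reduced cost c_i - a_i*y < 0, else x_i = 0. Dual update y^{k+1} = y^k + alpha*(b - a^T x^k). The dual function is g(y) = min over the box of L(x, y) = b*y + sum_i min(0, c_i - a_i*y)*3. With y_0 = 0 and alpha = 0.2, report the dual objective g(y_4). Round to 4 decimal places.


Dual ascent for LP: min 14*x1 + 6*x2, 5*x1 + 2*x2 = 5, 0 <= x_i <= 3
Step 1: y^k = 0.0, reduced costs: (14.0, 6.0)
  x^k = (0.0, 0.0), subgradient = b - a^T x = 5.0
  y^{k+1} = 0.0 + 0.2*5.0 = 1.0
Step 2: y^k = 1.0, reduced costs: (9.0, 4.0)
  x^k = (0.0, 0.0), subgradient = b - a^T x = 5.0
  y^{k+1} = 1.0 + 0.2*5.0 = 2.0
Step 3: y^k = 2.0, reduced costs: (4.0, 2.0)
  x^k = (0.0, 0.0), subgradient = b - a^T x = 5.0
  y^{k+1} = 2.0 + 0.2*5.0 = 3.0
Step 4: y^k = 3.0, reduced costs: (-1.0, 0.0)
  x^k = (3.0, 0.0), subgradient = b - a^T x = -10.0
  y^{k+1} = 3.0 + 0.2*-10.0 = 1.0
Dual objective at y_4 = 1.0: reduced costs (9.0, 4.0), box minimizer x = (0.0, 0.0)
g(y_4) = b*y + (c1 - a1*y)*x1 + (c2 - a2*y)*x2 = 5*1.0 + 9.0*0.0 + 4.0*0.0 = 5.0 + 0.0 + 0.0 = 5.0


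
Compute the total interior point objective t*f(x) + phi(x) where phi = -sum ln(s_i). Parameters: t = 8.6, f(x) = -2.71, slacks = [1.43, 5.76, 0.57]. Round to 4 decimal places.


Step 1: Compute log-barrier.
ln values: [0.3577, 1.7509, -0.5621]
phi = -(0.3577 + 1.7509 - 0.5621) = -1.5465
Step 2: Compute augmented objective.
t*f(x) = 8.6*-2.71 = -23.306
Total = -23.306 - 1.5465 = -24.8525


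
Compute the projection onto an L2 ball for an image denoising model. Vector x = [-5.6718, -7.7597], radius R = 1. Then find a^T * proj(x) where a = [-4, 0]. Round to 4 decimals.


Step 1: Compute ||x|| (intermediates to 6 decimals).
||x|| = sqrt((-5.6718)^2 + (-7.7597)^2) = 9.611569
Step 2: Project.
Since ||x|| > R, scale = R/||x|| = 1/9.611569 = 0.104041, proj(x) = scale * x
proj(x) = [-0.5901, -0.807327]
Step 3: Dot product.
a^T * proj(x) = -4*(-0.5901) + 0*(-0.807327) = 2.3604


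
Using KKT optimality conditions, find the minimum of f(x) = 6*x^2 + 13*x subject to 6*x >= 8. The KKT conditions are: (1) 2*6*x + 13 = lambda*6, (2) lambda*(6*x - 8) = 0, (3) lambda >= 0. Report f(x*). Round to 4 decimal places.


Step 1: Try lambda = 0 (constraint inactive).
x_unc = -13/(2*6) = -1.0833
Check: 6*-1.0833 = -6.4998 < 8 -- violated!
Step 2: Constraint must be active: 6*x = 8
x* = 8/6 = 4/3 = 1.3333 (rounded; the exact value 4/3 is used below)
lambda = (2*6*(4/3) + 13)/6 = 4.8333
Step 3: Compute optimal value.
f(x*) = 6*(4/3)^2 + 13*(4/3) = 28.0
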